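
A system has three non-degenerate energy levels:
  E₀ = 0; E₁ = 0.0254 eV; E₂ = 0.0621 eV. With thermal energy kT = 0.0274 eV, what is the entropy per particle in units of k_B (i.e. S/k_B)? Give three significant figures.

Eᵢ/kT = 0, 0.92701, 2.2664.
Z = Σ e^(−Eᵢ/kT) = e^(−0) + e^(−0.92701) + e^(−2.2664) = 1.0000 + 0.39574 + 0.10368 = 1.4994.
⟨E⟩ = Σ EᵢPᵢ = 0.010998 eV.
S/k_B = ln Z + ⟨E⟩/kT = ln(1.4994) + 0.010998/0.0274 = 0.40507 + 0.40139 = 0.806.

0.806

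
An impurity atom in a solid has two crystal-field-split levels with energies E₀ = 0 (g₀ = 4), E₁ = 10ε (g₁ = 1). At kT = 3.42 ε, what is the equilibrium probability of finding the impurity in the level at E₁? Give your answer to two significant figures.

Eᵢ/kT = 0, 2.924.
Z = Σ gᵢe^(−Eᵢ/kT) = 4·e^(−0) + 1·e^(−2.924) = 4.000 + 0.05372 = 4.054.
P₁ = g₁ e^(−E₁/kT) / Z = 0.05372/4.054 = 0.013.

0.013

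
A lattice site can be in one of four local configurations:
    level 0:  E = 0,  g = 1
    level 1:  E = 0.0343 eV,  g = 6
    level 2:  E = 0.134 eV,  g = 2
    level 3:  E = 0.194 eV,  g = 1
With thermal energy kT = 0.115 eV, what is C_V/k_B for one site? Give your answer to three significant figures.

Eᵢ/kT = 0, 0.29826, 1.1652, 1.6870.
Z = Σ gᵢe^(−Eᵢ/kT) = 1·e^(−0) + 6·e^(−0.29826) + 2·e^(−1.1652) + 1·e^(−1.6870) = 1.0000 + 4.4527 + 0.62372 + 0.18507 = 6.2615.
⟨E⟩ = 0.043474 eV, ⟨E²⟩ = 0.0037377 eV².
C_V/k_B = (⟨E²⟩ − ⟨E⟩²)/(kT)² = (0.0037377 − 0.0018900)/0.013225 = 0.140.

0.140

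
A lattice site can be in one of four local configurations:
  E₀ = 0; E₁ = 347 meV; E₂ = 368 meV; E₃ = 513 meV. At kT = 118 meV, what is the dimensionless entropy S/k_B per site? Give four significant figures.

0.4192

Eᵢ/kT = 0, 2.94068, 3.11864, 4.34746.
Z = Σ e^(−Eᵢ/kT) = e^(−0) + e^(−2.94068) + e^(−3.11864) + e^(−4.34746) = 1.00000 + 0.0528298 + 0.0442173 + 0.0129396 = 1.10999.
⟨E⟩ = Σ EᵢPᵢ = 37.1552 meV.
S/k_B = ln Z + ⟨E⟩/kT = ln(1.10999) + 37.1552/118 = 0.104351 + 0.314875 = 0.4192.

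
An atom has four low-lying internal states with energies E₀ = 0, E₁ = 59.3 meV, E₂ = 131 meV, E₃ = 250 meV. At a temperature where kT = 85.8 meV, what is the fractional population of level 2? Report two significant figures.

Eᵢ/kT = 0, 0.6911, 1.527, 2.914.
Z = Σ e^(−Eᵢ/kT) = e^(−0) + e^(−0.6911) + e^(−1.527) + e^(−2.914) = 1.000 + 0.5010 + 0.2172 + 0.05426 = 1.772.
P₂ = e^(−E₂/kT) / Z = 0.2172/1.772 = 0.12.

0.12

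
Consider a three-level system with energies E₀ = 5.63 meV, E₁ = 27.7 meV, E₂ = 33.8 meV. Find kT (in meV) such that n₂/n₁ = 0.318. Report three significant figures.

n₂/n₁ = exp[−(E₂−E₁)/kT] = 0.318.
⇒ (E₂−E₁)/kT = ln(1/0.318) = ln(3.1447) = 1.1457.
kT = 6.1 meV / 1.1457 = 5.32 meV.

5.32 meV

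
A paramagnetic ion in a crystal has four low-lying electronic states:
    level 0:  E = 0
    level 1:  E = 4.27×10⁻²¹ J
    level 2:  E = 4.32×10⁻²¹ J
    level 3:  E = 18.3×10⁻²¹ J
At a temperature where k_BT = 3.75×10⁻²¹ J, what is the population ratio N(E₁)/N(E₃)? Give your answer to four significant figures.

n₁/n₃ = exp[−(E₁−E₃)/kT] = exp(−(-14.03 ×10⁻²¹ J)/(3.75 ×10⁻²¹ J)) = exp(3.74133) = 42.15.

42.15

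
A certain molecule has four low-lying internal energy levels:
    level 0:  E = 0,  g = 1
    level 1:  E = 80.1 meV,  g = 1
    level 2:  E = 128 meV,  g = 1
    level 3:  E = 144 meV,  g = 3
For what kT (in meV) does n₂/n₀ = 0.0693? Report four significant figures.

47.95 meV

n₂/n₀ = (g₂/g₀) exp[−(E₂−E₀)/kT] = 0.0693.
⇒ (E₂−E₀)/kT = ln((1/1)/0.0693) = ln(14.4300) = 2.66931.
kT = 128 meV / 2.66931 = 47.95 meV.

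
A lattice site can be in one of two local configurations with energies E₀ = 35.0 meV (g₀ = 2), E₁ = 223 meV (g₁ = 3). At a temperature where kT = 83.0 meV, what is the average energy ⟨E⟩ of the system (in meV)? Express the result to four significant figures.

Eᵢ/kT = 0.421687, 2.68675.
Z = Σ gᵢe^(−Eᵢ/kT) = 2·e^(−0.421687) + 3·e^(−2.68675) = 1.31188 + 0.204306 = 1.51619.
⟨E⟩ = Σ Eᵢ gᵢe^(−Eᵢ/kT) / Z = (35.0·1.31188 + 223·0.204306) / 1.51619 = 60.33 meV.

60.33 meV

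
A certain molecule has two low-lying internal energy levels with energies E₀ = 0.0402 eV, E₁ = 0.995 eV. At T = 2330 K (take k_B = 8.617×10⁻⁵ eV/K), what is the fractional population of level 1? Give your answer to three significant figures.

0.00853

k_BT = 8.617×10⁻⁵ × 2330 K = 0.20078 eV.
Eᵢ/kT = 0.20022, 4.9557.
Z = Σ e^(−Eᵢ/kT) = e^(−0.20022) + e^(−4.9557) = 0.81855 + 0.0070431 = 0.82559.
P₁ = e^(−E₁/kT) / Z = 0.0070431/0.82559 = 0.00853.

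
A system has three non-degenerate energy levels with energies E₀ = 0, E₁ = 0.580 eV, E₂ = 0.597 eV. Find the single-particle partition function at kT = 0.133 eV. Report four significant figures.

Z = 1.024

Eᵢ/kT = 0, 4.36090, 4.48872.
Z = Σ e^(−Eᵢ/kT) = e^(−0) + e^(−4.36090) + e^(−4.48872) = 1.00000 + 0.0127669 + 0.0112350 = 1.02400.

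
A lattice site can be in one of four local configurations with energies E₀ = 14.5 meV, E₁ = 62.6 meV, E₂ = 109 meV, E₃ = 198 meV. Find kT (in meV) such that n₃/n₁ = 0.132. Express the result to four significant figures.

n₃/n₁ = exp[−(E₃−E₁)/kT] = 0.132.
⇒ (E₃−E₁)/kT = ln(1/0.132) = ln(7.57576) = 2.02495.
kT = 135.4 meV / 2.02495 = 66.87 meV.

66.87 meV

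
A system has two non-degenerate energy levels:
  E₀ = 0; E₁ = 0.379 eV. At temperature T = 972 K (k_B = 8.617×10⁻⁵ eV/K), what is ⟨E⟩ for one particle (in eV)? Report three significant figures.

0.00406 eV

k_BT = 8.617×10⁻⁵ × 972 K = 0.083757 eV.
Eᵢ/kT = 0, 4.5250.
Z = Σ e^(−Eᵢ/kT) = e^(−0) + e^(−4.5250) = 1.0000 + 0.010835 = 1.0108.
⟨E⟩ = Σ Eᵢ e^(−Eᵢ/kT) / Z = (0·1.0000 + 0.379·0.010835) / 1.0108 = 0.00406 eV.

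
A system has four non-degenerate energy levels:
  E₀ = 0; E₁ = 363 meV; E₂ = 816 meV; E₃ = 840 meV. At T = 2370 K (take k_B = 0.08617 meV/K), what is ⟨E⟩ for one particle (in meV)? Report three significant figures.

k_BT = 0.08617 × 2370 K = 204.22 meV.
Eᵢ/kT = 0, 1.7775, 3.9957, 4.1132.
Z = Σ e^(−Eᵢ/kT) = e^(−0) + e^(−1.7775) + e^(−3.9957) + e^(−4.1132) = 1.0000 + 0.16906 + 0.018395 + 0.016355 = 1.2038.
⟨E⟩ = Σ Eᵢ e^(−Eᵢ/kT) / Z = (0·1.0000 + 363·0.16906 + 816·0.018395 + 840·0.016355) / 1.2038 = 74.9 meV.

74.9 meV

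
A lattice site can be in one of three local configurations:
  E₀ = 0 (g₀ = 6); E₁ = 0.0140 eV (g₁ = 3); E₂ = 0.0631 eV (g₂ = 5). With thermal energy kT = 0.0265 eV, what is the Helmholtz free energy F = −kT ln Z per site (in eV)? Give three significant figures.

Eᵢ/kT = 0, 0.52830, 2.3811.
Z = Σ gᵢe^(−Eᵢ/kT) = 6·e^(−0) + 3·e^(−0.52830) + 5·e^(−2.3811) = 6.0000 + 1.7688 + 0.46224 = 8.2310.
F = −kT ln Z = −0.0265 × ln(8.2310) = −0.0265 × 2.1079 = -0.0559 eV.

-0.0559 eV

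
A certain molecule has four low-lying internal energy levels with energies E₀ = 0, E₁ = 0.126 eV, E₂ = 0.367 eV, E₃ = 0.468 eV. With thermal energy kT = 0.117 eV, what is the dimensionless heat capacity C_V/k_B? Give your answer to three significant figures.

Eᵢ/kT = 0, 1.0769, 3.1368, 4.0000.
Z = Σ e^(−Eᵢ/kT) = e^(−0) + e^(−1.0769) + e^(−3.1368) + e^(−4.0000) = 1.0000 + 0.34065 + 0.043422 + 0.018316 = 1.4024.
⟨E⟩ = 0.048082 eV, ⟨E²⟩ = 0.010887 eV².
C_V/k_B = (⟨E²⟩ − ⟨E⟩²)/(kT)² = (0.010887 − 0.0023119)/0.013689 = 0.626.

0.626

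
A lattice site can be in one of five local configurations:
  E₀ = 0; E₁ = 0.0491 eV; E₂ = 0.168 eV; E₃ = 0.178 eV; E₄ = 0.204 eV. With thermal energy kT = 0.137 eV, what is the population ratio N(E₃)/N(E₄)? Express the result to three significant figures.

n₃/n₄ = exp[−(E₃−E₄)/kT] = exp(−(-0.026 eV)/(0.137 eV)) = exp(0.18978) = 1.21.

1.21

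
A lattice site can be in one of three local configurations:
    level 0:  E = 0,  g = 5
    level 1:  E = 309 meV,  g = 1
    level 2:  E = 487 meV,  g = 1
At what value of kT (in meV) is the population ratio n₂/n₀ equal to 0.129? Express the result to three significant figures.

1110 meV

n₂/n₀ = (g₂/g₀) exp[−(E₂−E₀)/kT] = 0.129.
⇒ (E₂−E₀)/kT = ln((1/5)/0.129) = ln(1.5504) = 0.43851.
kT = 487 meV / 0.43851 = 1110 meV.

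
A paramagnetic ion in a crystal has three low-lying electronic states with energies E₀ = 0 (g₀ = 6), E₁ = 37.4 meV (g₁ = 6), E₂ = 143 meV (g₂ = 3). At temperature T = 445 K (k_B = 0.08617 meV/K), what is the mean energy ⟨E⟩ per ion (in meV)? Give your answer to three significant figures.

k_BT = 0.08617 × 445 K = 38.346 meV.
Eᵢ/kT = 0, 0.97533, 3.7292.
Z = Σ gᵢe^(−Eᵢ/kT) = 6·e^(−0) + 6·e^(−0.97533) + 3·e^(−3.7292) = 6.0000 + 2.2624 + 0.072036 = 8.3344.
⟨E⟩ = Σ Eᵢ gᵢe^(−Eᵢ/kT) / Z = (0·6.0000 + 37.4·2.2624 + 143·0.072036) / 8.3344 = 11.4 meV.

11.4 meV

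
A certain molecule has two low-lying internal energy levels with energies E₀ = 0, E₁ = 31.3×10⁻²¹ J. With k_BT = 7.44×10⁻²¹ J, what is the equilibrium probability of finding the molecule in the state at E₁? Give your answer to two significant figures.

0.015

Eᵢ/kT = 0, 4.207.
Z = Σ e^(−Eᵢ/kT) = e^(−0) + e^(−4.207) = 1.000 + 0.01489 = 1.015.
P₁ = e^(−E₁/kT) / Z = 0.01489/1.015 = 0.015.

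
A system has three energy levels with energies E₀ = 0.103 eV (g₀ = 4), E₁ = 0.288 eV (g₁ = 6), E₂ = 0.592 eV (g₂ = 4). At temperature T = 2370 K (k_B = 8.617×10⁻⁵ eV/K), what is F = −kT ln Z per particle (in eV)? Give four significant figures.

-0.2882 eV

k_BT = 8.617×10⁻⁵ × 2370 K = 0.204223 eV.
Eᵢ/kT = 0.504351, 1.41022, 2.89879.
Z = Σ gᵢe^(−Eᵢ/kT) = 4·e^(−0.504351) + 6·e^(−1.41022) + 4·e^(−2.89879) = 2.41559 + 1.46454 + 0.220359 = 4.10049.
F = −kT ln Z = −0.204223 × ln(4.10049) = −0.204223 × 1.41111 = -0.2882 eV.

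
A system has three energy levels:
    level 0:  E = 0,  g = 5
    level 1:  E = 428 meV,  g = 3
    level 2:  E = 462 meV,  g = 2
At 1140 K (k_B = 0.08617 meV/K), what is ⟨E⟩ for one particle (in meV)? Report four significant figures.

k_BT = 0.08617 × 1140 K = 98.2338 meV.
Eᵢ/kT = 0, 4.35695, 4.70307.
Z = Σ gᵢe^(−Eᵢ/kT) = 5·e^(−0) + 3·e^(−4.35695) + 2·e^(−4.70307) = 5.00000 + 0.0384523 + 0.0181348 = 5.05659.
⟨E⟩ = Σ Eᵢ gᵢe^(−Eᵢ/kT) / Z = (0·5.00000 + 428·0.0384523 + 462·0.0181348) / 5.05659 = 4.912 meV.

4.912 meV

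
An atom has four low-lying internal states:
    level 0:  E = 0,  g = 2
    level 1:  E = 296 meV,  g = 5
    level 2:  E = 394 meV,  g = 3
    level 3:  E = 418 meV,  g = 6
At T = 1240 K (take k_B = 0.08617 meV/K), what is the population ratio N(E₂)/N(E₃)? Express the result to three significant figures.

k_BT = 0.08617 × 1240 K = 106.85 meV.
n₂/n₃ = (g₂/g₃) exp[−(E₂−E₃)/kT] = (3/6) × exp(−(-24 meV)/(106.85 meV)) = (3/6) × exp(0.22461) = 0.626.

0.626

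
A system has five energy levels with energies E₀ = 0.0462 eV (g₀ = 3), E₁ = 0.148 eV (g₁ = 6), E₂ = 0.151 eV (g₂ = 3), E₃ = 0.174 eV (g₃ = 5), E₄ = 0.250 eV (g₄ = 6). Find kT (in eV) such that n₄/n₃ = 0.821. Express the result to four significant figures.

0.2002 eV

n₄/n₃ = (g₄/g₃) exp[−(E₄−E₃)/kT] = 0.821.
⇒ (E₄−E₃)/kT = ln((6/5)/0.821) = ln(1.46163) = 0.379552.
kT = 0.076 eV / 0.379552 = 0.2002 eV.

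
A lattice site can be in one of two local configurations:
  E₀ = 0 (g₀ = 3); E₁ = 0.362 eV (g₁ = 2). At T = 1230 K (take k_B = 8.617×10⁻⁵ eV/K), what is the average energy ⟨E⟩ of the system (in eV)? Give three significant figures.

0.00776 eV

k_BT = 8.617×10⁻⁵ × 1230 K = 0.10599 eV.
Eᵢ/kT = 0, 3.4154.
Z = Σ gᵢe^(−Eᵢ/kT) = 3·e^(−0) + 2·e^(−3.4154) = 3.0000 + 0.065727 = 3.0657.
⟨E⟩ = Σ Eᵢ gᵢe^(−Eᵢ/kT) / Z = (0·3.0000 + 0.362·0.065727) / 3.0657 = 0.00776 eV.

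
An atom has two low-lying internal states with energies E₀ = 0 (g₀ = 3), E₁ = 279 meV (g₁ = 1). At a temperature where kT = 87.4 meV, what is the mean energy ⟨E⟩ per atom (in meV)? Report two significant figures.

3.8 meV

Eᵢ/kT = 0, 3.192.
Z = Σ gᵢe^(−Eᵢ/kT) = 3·e^(−0) + 1·e^(−3.192) = 3.000 + 0.04109 = 3.041.
⟨E⟩ = Σ Eᵢ gᵢe^(−Eᵢ/kT) / Z = (0·3.000 + 279·0.04109) / 3.041 = 3.8 meV.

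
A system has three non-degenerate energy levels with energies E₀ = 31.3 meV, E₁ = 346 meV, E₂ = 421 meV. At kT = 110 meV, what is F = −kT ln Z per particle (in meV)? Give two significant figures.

Eᵢ/kT = 0.2845, 3.145, 3.827.
Z = Σ e^(−Eᵢ/kT) = e^(−0.2845) + e^(−3.145) + e^(−3.827) = 0.7524 + 0.04307 + 0.02177 = 0.8172.
F = −kT ln Z = −110 × ln(0.8172) = −110 × -0.2019 = 22 meV.

22 meV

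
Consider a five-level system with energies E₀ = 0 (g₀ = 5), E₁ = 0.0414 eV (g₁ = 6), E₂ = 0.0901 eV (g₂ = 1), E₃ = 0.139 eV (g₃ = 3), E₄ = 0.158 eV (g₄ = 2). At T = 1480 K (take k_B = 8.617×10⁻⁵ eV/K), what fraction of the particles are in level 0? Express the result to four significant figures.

k_BT = 8.617×10⁻⁵ × 1480 K = 0.127532 eV.
Eᵢ/kT = 0, 0.324624, 0.706489, 1.08992, 1.23890.
Z = Σ gᵢe^(−Eᵢ/kT) = 5·e^(−0) + 6·e^(−0.324624) + 1·e^(−0.706489) + 3·e^(−1.08992) + 2·e^(−1.23890) = 5.00000 + 4.33679 + 0.493373 + 1.00873 + 0.579405 = 11.4183.
P₀ = g₀ e^(−E₀/kT) / Z = 5.00000/11.4183 = 0.4379.

0.4379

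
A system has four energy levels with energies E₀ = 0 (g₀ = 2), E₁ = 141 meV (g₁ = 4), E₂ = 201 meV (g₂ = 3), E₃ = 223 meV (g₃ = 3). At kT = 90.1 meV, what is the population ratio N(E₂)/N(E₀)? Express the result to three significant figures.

n₂/n₀ = (g₂/g₀) exp[−(E₂−E₀)/kT] = (3/2) × exp(−(201 meV)/(90.1 meV)) = (3/2) × exp(-2.2309) = 0.161.

0.161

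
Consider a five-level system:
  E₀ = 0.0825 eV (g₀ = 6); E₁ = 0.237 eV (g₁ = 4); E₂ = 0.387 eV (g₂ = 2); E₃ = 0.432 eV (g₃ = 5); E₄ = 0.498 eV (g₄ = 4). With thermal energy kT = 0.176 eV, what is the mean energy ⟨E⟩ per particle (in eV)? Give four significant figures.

Eᵢ/kT = 0.468750, 1.34659, 2.19886, 2.45455, 2.82955.
Z = Σ gᵢe^(−Eᵢ/kT) = 6·e^(−0.468750) + 4·e^(−1.34659) + 2·e^(−2.19886) + 5·e^(−2.45455) + 4·e^(−2.82955) = 3.75470 + 1.04050 + 0.221859 + 0.429509 + 0.236158 = 5.68273.
⟨E⟩ = Σ Eᵢ gᵢe^(−Eᵢ/kT) / Z = (0.0825·3.75470 + 0.237·1.04050 + 0.387·0.221859 + 0.432·0.429509 + 0.498·0.236158) / 5.68273 = 0.1664 eV.

0.1664 eV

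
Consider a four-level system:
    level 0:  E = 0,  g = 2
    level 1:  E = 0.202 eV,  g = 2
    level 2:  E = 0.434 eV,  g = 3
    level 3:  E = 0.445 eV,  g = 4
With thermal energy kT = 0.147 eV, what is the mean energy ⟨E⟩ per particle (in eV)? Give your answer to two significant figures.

Eᵢ/kT = 0, 1.374, 2.952, 3.027.
Z = Σ gᵢe^(−Eᵢ/kT) = 2·e^(−0) + 2·e^(−1.374) + 3·e^(−2.952) + 4·e^(−3.027) = 2.000 + 0.5062 + 0.1567 + 0.1938 = 2.857.
⟨E⟩ = Σ Eᵢ gᵢe^(−Eᵢ/kT) / Z = (0·2.000 + 0.202·0.5062 + 0.434·0.1567 + 0.445·0.1938) / 2.857 = 0.090 eV.

0.090 eV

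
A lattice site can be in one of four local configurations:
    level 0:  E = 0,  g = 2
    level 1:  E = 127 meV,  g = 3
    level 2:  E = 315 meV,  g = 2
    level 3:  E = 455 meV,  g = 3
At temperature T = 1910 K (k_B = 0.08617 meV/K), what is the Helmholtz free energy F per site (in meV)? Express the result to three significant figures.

k_BT = 0.08617 × 1910 K = 164.58 meV.
Eᵢ/kT = 0, 0.77166, 1.9140, 2.7646.
Z = Σ gᵢe^(−Eᵢ/kT) = 2·e^(−0) + 3·e^(−0.77166) + 2·e^(−1.9140) + 3·e^(−2.7646) = 2.0000 + 1.3867 + 0.29498 + 0.18900 = 3.8707.
F = −kT ln Z = −164.58 × ln(3.8707) = −164.58 × 1.3534 = -223 meV.

-223 meV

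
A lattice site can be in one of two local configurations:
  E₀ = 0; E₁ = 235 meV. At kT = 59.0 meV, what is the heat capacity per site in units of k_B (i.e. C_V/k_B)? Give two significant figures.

Eᵢ/kT = 0, 3.983.
Z = Σ e^(−Eᵢ/kT) = e^(−0) + e^(−3.983) = 1.000 + 0.01863 = 1.019.
⟨E⟩ = 4.296 meV, ⟨E²⟩ = 1010 meV².
C_V/k_B = (⟨E²⟩ − ⟨E⟩²)/(kT)² = (1010 − 18.46)/3481 = 0.28.

0.28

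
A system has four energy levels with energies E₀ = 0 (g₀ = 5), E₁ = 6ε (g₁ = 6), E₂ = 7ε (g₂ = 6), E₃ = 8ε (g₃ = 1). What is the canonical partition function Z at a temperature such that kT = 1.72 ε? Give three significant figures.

Eᵢ/kT = 0, 3.4884, 4.0698, 4.6512.
Z = Σ gᵢe^(−Eᵢ/kT) = 5·e^(−0) + 6·e^(−3.4884) + 6·e^(−4.0698) + 1·e^(−4.6512) = 5.0000 + 0.18330 + 0.10248 + 0.0095501 = 5.2953.

Z = 5.30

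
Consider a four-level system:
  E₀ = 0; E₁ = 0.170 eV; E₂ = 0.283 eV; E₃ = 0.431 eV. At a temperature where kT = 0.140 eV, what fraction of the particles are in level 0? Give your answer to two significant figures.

0.68

Eᵢ/kT = 0, 1.214, 2.021, 3.079.
Z = Σ e^(−Eᵢ/kT) = e^(−0) + e^(−1.214) + e^(−2.021) + e^(−3.079) = 1.000 + 0.2970 + 0.1325 + 0.04601 = 1.476.
P₀ = e^(−E₀/kT) / Z = 1.000/1.476 = 0.68.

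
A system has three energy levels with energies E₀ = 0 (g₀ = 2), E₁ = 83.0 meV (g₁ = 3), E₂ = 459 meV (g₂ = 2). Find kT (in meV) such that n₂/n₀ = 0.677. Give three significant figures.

n₂/n₀ = (g₂/g₀) exp[−(E₂−E₀)/kT] = 0.677.
⇒ (E₂−E₀)/kT = ln((2/2)/0.677) = ln(1.4771) = 0.39008.
kT = 459 meV / 0.39008 = 1180 meV.

1180 meV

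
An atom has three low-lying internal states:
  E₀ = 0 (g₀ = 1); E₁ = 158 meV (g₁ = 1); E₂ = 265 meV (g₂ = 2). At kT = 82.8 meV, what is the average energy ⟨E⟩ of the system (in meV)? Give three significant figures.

36.6 meV

Eᵢ/kT = 0, 1.9082, 3.2005.
Z = Σ gᵢe^(−Eᵢ/kT) = 1·e^(−0) + 1·e^(−1.9082) + 2·e^(−3.2005) = 1.0000 + 0.14835 + 0.081484 = 1.2298.
⟨E⟩ = Σ Eᵢ gᵢe^(−Eᵢ/kT) / Z = (0·1.0000 + 158·0.14835 + 265·0.081484) / 1.2298 = 36.6 meV.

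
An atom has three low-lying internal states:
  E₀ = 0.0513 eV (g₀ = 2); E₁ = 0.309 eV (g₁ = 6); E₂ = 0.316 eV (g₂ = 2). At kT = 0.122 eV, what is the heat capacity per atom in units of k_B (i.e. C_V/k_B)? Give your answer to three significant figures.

Eᵢ/kT = 0.42049, 2.5328, 2.5902.
Z = Σ gᵢe^(−Eᵢ/kT) = 2·e^(−0.42049) + 6·e^(−2.5328) + 2·e^(−2.5902) = 1.3134 + 0.47662 + 0.15001 = 1.9400.
⟨E⟩ = 0.13508 eV, ⟨E²⟩ = 0.032961 eV².
C_V/k_B = (⟨E²⟩ − ⟨E⟩²)/(kT)² = (0.032961 − 0.018247)/0.014884 = 0.989.

0.989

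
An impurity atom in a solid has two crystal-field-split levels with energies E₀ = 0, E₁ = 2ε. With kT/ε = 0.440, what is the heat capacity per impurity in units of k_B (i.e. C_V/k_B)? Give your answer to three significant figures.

Eᵢ/kT = 0, 4.5455.
Z = Σ e^(−Eᵢ/kT) = e^(−0) + e^(−4.5455) = 1.0000 + 0.010615 = 1.0106.
⟨E⟩ = 0.021007 ε, ⟨E²⟩ = 0.042015 ε².
C_V/k_B = (⟨E²⟩ − ⟨E⟩²)/(kT)² = (0.042015 − 0.00044129)/0.19360 = 0.215.

0.215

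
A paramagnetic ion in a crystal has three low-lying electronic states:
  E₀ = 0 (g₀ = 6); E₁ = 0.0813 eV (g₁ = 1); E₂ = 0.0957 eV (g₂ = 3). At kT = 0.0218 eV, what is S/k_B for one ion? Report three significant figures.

Eᵢ/kT = 0, 3.7294, 4.3899.
Z = Σ gᵢe^(−Eᵢ/kT) = 6·e^(−0) + 1·e^(−3.7294) + 3·e^(−4.3899) = 6.0000 + 0.024007 + 0.037206 = 6.0612.
⟨E⟩ = Σ EᵢPᵢ = 0.00090945 eV.
S/k_B = ln Z + ⟨E⟩/kT = ln(6.0612) + 0.00090945/0.0218 = 1.8019 + 0.041718 = 1.84.

1.84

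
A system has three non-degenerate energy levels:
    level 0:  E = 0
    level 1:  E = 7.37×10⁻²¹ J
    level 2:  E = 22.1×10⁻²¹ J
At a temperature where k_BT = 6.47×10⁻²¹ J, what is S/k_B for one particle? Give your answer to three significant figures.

0.655

Eᵢ/kT = 0, 1.1391, 3.4158.
Z = Σ e^(−Eᵢ/kT) = e^(−0) + e^(−1.1391) + e^(−3.4158) = 1.0000 + 0.32011 + 0.032850 = 1.3530.
⟨E⟩ = Σ EᵢPᵢ = 2.2803 ×10⁻²¹ J.
S/k_B = ln Z + ⟨E⟩/kT = ln(1.3530) + 2.2803/6.47 = 0.30232 + 0.35244 = 0.655.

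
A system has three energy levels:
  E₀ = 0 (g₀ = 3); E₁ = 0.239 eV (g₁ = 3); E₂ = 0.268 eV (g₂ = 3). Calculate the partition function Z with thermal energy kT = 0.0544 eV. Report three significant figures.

Eᵢ/kT = 0, 4.3934, 4.9265.
Z = Σ gᵢe^(−Eᵢ/kT) = 3·e^(−0) + 3·e^(−4.3934) + 3·e^(−4.9265) = 3.0000 + 0.037076 + 0.021756 = 3.0588.

Z = 3.06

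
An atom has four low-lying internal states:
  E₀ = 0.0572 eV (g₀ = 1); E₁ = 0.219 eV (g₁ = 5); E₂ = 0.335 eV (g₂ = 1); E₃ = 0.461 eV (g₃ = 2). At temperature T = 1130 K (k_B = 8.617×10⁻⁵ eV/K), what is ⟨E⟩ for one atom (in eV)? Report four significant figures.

0.1467 eV

k_BT = 8.617×10⁻⁵ × 1130 K = 0.0973721 eV.
Eᵢ/kT = 0.587437, 2.24910, 3.44041, 4.73442.
Z = Σ gᵢe^(−Eᵢ/kT) = 1·e^(−0.587437) + 5·e^(−2.24910) + 1·e^(−3.44041) + 2·e^(−4.73442) = 0.555750 + 0.527471 + 0.0320515 + 0.0175751 = 1.13285.
⟨E⟩ = Σ Eᵢ gᵢe^(−Eᵢ/kT) / Z = (0.0572·0.555750 + 0.219·0.527471 + 0.335·0.0320515 + 0.461·0.0175751) / 1.13285 = 0.1467 eV.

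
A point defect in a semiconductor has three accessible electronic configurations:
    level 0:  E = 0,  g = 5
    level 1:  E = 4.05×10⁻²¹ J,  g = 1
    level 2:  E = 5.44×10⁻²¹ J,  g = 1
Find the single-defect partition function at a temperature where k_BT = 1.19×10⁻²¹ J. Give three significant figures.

Eᵢ/kT = 0, 3.4034, 4.5714.
Z = Σ gᵢe^(−Eᵢ/kT) = 5·e^(−0) + 1·e^(−3.4034) + 1·e^(−4.5714) = 5.0000 + 0.033260 + 0.010343 = 5.0436.

Z = 5.04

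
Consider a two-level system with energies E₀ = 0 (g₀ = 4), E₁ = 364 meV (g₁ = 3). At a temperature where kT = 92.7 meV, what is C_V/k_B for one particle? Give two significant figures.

0.22

Eᵢ/kT = 0, 3.927.
Z = Σ gᵢe^(−Eᵢ/kT) = 4·e^(−0) + 3·e^(−3.927) = 4.000 + 0.05911 = 4.059.
⟨E⟩ = 5.301 meV, ⟨E²⟩ = 1929 meV².
C_V/k_B = (⟨E²⟩ − ⟨E⟩²)/(kT)² = (1929 − 28.10)/8593 = 0.22.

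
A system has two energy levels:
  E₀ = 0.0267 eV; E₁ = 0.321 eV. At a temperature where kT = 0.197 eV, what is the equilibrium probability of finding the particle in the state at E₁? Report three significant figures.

Eᵢ/kT = 0.13553, 1.6294.
Z = Σ e^(−Eᵢ/kT) = e^(−0.13553) + e^(−1.6294) = 0.87325 + 0.19605 = 1.0693.
P₁ = e^(−E₁/kT) / Z = 0.19605/1.0693 = 0.183.

0.183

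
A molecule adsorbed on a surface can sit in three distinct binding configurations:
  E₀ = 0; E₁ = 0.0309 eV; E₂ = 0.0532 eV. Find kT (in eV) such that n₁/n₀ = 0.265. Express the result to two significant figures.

n₁/n₀ = exp[−(E₁−E₀)/kT] = 0.265.
⇒ (E₁−E₀)/kT = ln(1/0.265) = ln(3.774) = 1.328.
kT = 0.0309 eV / 1.328 = 0.023 eV.

0.023 eV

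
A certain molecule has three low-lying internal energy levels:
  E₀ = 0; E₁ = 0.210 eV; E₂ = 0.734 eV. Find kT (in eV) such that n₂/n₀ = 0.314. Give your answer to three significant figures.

0.634 eV

n₂/n₀ = exp[−(E₂−E₀)/kT] = 0.314.
⇒ (E₂−E₀)/kT = ln(1/0.314) = ln(3.1847) = 1.1584.
kT = 0.734 eV / 1.1584 = 0.634 eV.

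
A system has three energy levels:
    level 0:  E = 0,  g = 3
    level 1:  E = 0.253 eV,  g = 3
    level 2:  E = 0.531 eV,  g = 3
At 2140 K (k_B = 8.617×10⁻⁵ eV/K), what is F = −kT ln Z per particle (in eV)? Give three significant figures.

-0.252 eV

k_BT = 8.617×10⁻⁵ × 2140 K = 0.18440 eV.
Eᵢ/kT = 0, 1.3720, 2.8796.
Z = Σ gᵢe^(−Eᵢ/kT) = 3·e^(−0) + 3·e^(−1.3720) + 3·e^(−2.8796) = 3.0000 + 0.76080 + 0.16847 = 3.9293.
F = −kT ln Z = −0.18440 × ln(3.9293) = −0.18440 × 1.3685 = -0.252 eV.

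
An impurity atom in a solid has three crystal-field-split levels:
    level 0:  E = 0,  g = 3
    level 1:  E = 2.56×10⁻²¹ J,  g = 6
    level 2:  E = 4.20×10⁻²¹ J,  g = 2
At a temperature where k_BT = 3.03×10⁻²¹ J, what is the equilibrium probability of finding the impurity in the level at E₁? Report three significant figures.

0.424

Eᵢ/kT = 0, 0.84488, 1.3861.
Z = Σ gᵢe^(−Eᵢ/kT) = 3·e^(−0) + 6·e^(−0.84488) + 2·e^(−1.3861) = 3.0000 + 2.5777 + 0.50010 = 6.0778.
P₁ = g₁ e^(−E₁/kT) / Z = 2.5777/6.0778 = 0.424.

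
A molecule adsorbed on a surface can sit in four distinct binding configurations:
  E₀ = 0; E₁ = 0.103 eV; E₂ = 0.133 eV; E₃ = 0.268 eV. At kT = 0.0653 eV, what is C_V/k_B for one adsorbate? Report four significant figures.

Eᵢ/kT = 0, 1.57734, 2.03675, 4.10413.
Z = Σ e^(−Eᵢ/kT) = e^(−0) + e^(−1.57734) + e^(−2.03675) + e^(−4.10413) = 1.00000 + 0.206524 + 0.130452 + 0.0165044 = 1.35348.
⟨E⟩ = 0.0318034 eV, ⟨E²⟩ = 0.00419954 eV².
C_V/k_B = (⟨E²⟩ − ⟨E⟩²)/(kT)² = (0.00419954 − 0.00101146)/0.00426409 = 0.7477.

0.7477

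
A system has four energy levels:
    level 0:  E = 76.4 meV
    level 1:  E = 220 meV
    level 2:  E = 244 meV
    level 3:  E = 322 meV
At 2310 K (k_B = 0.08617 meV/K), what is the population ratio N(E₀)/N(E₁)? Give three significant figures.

k_BT = 0.08617 × 2310 K = 199.05 meV.
n₀/n₁ = exp[−(E₀−E₁)/kT] = exp(−(-143.6 meV)/(199.05 meV)) = exp(0.72143) = 2.06.

2.06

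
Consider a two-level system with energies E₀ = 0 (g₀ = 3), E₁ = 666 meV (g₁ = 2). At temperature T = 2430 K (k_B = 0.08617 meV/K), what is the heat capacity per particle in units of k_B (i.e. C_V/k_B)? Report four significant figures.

0.2654

k_BT = 0.08617 × 2430 K = 209.393 meV.
Eᵢ/kT = 0, 3.18062.
Z = Σ gᵢe^(−Eᵢ/kT) = 3·e^(−0) + 2·e^(−3.18062) = 3.00000 + 0.0831198 = 3.08312.
⟨E⟩ = 17.9551 meV, ⟨E²⟩ = 11958.1 meV².
C_V/k_B = (⟨E²⟩ − ⟨E⟩²)/(kT)² = (11958.1 − 322.386)/43845.4 = 0.2654.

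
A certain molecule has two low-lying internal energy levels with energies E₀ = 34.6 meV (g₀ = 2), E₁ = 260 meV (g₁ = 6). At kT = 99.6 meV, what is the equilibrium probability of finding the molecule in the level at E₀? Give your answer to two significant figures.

0.76

Eᵢ/kT = 0.3474, 2.610.
Z = Σ gᵢe^(−Eᵢ/kT) = 2·e^(−0.3474) + 6·e^(−2.610) = 1.413 + 0.4412 = 1.854.
P₀ = g₀ e^(−E₀/kT) / Z = 1.413/1.854 = 0.76.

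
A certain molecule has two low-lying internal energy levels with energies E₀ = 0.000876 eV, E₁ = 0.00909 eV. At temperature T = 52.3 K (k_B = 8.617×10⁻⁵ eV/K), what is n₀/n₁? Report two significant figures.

6.2

k_BT = 8.617×10⁻⁵ × 52.3 K = 0.004507 eV.
n₀/n₁ = exp[−(E₀−E₁)/kT] = exp(−(-0.008214 eV)/(0.004507 eV)) = exp(1.822) = 6.2.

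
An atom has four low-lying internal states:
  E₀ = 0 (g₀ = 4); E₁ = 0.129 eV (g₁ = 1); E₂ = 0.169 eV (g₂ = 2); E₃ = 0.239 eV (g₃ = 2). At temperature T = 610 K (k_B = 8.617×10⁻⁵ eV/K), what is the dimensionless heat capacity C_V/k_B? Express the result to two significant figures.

k_BT = 8.617×10⁻⁵ × 610 K = 0.05256 eV.
Eᵢ/kT = 0, 2.454, 3.215, 4.547.
Z = Σ gᵢe^(−Eᵢ/kT) = 4·e^(−0) + 1·e^(−2.454) + 2·e^(−3.215) + 2·e^(−4.547) = 4.000 + 0.08595 + 0.08031 + 0.02120 = 4.187.
⟨E⟩ = 0.007100 eV, ⟨E²⟩ = 0.001179 eV².
C_V/k_B = (⟨E²⟩ − ⟨E⟩²)/(kT)² = (0.001179 − 0.00005041)/0.002763 = 0.41.

0.41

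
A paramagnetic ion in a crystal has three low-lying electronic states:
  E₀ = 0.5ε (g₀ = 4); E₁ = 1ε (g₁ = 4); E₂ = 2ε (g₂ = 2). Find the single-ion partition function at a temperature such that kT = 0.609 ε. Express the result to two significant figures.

Eᵢ/kT = 0.8210, 1.642, 3.284.
Z = Σ gᵢe^(−Eᵢ/kT) = 4·e^(−0.8210) + 4·e^(−1.642) + 2·e^(−3.284) = 1.760 + 0.7744 + 0.07496 = 2.609.

Z = 2.6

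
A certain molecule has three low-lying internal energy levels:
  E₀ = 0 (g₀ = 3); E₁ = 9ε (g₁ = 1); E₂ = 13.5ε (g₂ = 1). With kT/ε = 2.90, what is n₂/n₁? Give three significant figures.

n₂/n₁ = (g₂/g₁) exp[−(E₂−E₁)/kT] = (1/1) × exp(−(4.5ε)/(2.90ε)) = (1/1) × exp(-1.5517) = 0.212.

0.212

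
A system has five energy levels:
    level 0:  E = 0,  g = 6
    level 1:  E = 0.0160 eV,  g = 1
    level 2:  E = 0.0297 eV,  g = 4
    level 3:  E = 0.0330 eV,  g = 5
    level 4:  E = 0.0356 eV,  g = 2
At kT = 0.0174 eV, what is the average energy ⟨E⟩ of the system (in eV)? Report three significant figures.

Eᵢ/kT = 0, 0.91954, 1.7069, 1.8966, 2.0460.
Z = Σ gᵢe^(−Eᵢ/kT) = 6·e^(−0) + 1·e^(−0.91954) + 4·e^(−1.7069) + 5·e^(−1.8966) + 2·e^(−2.0460) = 6.0000 + 0.39870 + 0.72571 + 0.75039 + 0.25850 = 8.1333.
⟨E⟩ = Σ Eᵢ gᵢe^(−Eᵢ/kT) / Z = (0·6.0000 + 0.0160·0.39870 + 0.0297·0.72571 + 0.0330·0.75039 + 0.0356·0.25850) / 8.1333 = 0.00761 eV.

0.00761 eV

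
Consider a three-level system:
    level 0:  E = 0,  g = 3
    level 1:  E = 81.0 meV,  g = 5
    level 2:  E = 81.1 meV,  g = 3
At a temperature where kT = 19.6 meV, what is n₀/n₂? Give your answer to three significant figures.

62.7

n₀/n₂ = (g₀/g₂) exp[−(E₀−E₂)/kT] = (3/3) × exp(−(-81.1 meV)/(19.6 meV)) = (3/3) × exp(4.1378) = 62.7.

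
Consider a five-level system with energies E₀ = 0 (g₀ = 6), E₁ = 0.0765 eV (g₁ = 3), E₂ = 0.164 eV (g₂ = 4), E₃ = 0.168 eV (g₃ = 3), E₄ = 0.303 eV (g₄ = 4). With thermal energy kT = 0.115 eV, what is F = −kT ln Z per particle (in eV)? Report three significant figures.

-0.259 eV

Eᵢ/kT = 0, 0.66522, 1.4261, 1.4609, 2.6348.
Z = Σ gᵢe^(−Eᵢ/kT) = 6·e^(−0) + 3·e^(−0.66522) + 4·e^(−1.4261) + 3·e^(−1.4609) + 4·e^(−2.6348) = 6.0000 + 1.5425 + 0.96098 + 0.69608 + 0.28693 = 9.4865.
F = −kT ln Z = −0.115 × ln(9.4865) = −0.115 × 2.2499 = -0.259 eV.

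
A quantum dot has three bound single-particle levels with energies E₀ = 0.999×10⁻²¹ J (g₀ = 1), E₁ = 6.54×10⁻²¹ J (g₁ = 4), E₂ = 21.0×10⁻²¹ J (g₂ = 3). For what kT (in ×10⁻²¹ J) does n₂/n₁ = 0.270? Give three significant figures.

14.2 ×10⁻²¹ J

n₂/n₁ = (g₂/g₁) exp[−(E₂−E₁)/kT] = 0.270.
⇒ (E₂−E₁)/kT = ln((3/4)/0.270) = ln(2.7778) = 1.0217.
kT = 14.46 ×10⁻²¹ J / 1.0217 = 14.2 ×10⁻²¹ J.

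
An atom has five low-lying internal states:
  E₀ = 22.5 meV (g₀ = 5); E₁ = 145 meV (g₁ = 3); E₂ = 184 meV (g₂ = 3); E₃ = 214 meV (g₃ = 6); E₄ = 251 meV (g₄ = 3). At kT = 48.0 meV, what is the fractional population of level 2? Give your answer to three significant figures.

0.0189

Eᵢ/kT = 0.46875, 3.0208, 3.8333, 4.4583, 5.2292.
Z = Σ gᵢe^(−Eᵢ/kT) = 5·e^(−0.46875) + 3·e^(−3.0208) + 3·e^(−3.8333) + 6·e^(−4.4583) + 3·e^(−5.2292) = 3.1289 + 0.14629 + 0.064914 + 0.069492 + 0.016073 = 3.4257.
P₂ = g₂ e^(−E₂/kT) / Z = 0.064914/3.4257 = 0.0189.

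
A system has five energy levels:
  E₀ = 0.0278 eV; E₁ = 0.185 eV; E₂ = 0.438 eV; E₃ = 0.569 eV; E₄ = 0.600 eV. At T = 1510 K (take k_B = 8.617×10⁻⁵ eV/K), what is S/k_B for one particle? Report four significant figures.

k_BT = 8.617×10⁻⁵ × 1510 K = 0.130117 eV.
Eᵢ/kT = 0.213654, 1.42180, 3.36620, 4.37299, 4.61123.
Z = Σ e^(−Eᵢ/kT) = e^(−0.213654) + e^(−1.42180) + e^(−3.36620) + e^(−4.37299) + e^(−4.61123) = 0.807628 + 0.241279 + 0.0345206 + 0.0126135 + 0.00993959 = 1.10598.
⟨E⟩ = Σ EᵢPᵢ = 0.0862127 eV.
S/k_B = ln Z + ⟨E⟩/kT = ln(1.10598) + 0.0862127/0.130117 = 0.100732 + 0.662578 = 0.7633.

0.7633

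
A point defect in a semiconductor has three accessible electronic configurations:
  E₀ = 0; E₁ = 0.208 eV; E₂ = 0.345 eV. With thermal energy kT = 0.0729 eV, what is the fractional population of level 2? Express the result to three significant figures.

0.00826

Eᵢ/kT = 0, 2.8532, 4.7325.
Z = Σ e^(−Eᵢ/kT) = e^(−0) + e^(−2.8532) + e^(−4.7325) = 1.0000 + 0.057660 + 0.0088044 = 1.0665.
P₂ = e^(−E₂/kT) / Z = 0.0088044/1.0665 = 0.00826.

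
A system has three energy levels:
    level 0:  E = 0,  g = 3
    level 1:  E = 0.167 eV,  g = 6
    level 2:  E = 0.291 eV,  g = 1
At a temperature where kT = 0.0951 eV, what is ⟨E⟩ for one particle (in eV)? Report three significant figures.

0.0457 eV

Eᵢ/kT = 0, 1.7560, 3.0599.
Z = Σ gᵢe^(−Eᵢ/kT) = 3·e^(−0) + 6·e^(−1.7560) + 1·e^(−3.0599) = 3.0000 + 1.0364 + 0.046892 = 4.0833.
⟨E⟩ = Σ Eᵢ gᵢe^(−Eᵢ/kT) / Z = (0·3.0000 + 0.167·1.0364 + 0.291·0.046892) / 4.0833 = 0.0457 eV.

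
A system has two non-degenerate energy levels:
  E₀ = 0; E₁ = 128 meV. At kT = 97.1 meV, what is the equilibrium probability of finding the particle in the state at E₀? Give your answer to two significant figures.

0.79

Eᵢ/kT = 0, 1.318.
Z = Σ e^(−Eᵢ/kT) = e^(−0) + e^(−1.318) = 1.000 + 0.2677 = 1.268.
P₀ = e^(−E₀/kT) / Z = 1.000/1.268 = 0.79.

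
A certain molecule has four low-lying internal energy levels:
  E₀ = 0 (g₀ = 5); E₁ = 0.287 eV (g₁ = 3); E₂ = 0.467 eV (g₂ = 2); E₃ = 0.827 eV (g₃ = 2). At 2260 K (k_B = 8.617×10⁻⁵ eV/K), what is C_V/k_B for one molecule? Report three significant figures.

k_BT = 8.617×10⁻⁵ × 2260 K = 0.19474 eV.
Eᵢ/kT = 0, 1.4738, 2.3981, 4.2467.
Z = Σ gᵢe^(−Eᵢ/kT) = 5·e^(−0) + 3·e^(−1.4738) + 2·e^(−2.3981) + 2·e^(−4.2467) = 5.0000 + 0.68716 + 0.18178 + 0.028623 = 5.8976.
⟨E⟩ = 0.051848 eV, ⟨E²⟩ = 0.019639 eV².
C_V/k_B = (⟨E²⟩ − ⟨E⟩²)/(kT)² = (0.019639 − 0.0026882)/0.037924 = 0.447.

0.447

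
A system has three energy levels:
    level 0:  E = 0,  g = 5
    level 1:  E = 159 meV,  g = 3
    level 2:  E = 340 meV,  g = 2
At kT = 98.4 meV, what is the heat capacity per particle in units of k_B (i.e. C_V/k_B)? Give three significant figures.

Eᵢ/kT = 0, 1.6159, 3.4553.
Z = Σ gᵢe^(−Eᵢ/kT) = 5·e^(−0) + 3·e^(−1.6159) + 2·e^(−3.4553) = 5.0000 + 0.59614 + 0.063156 = 5.6593.
⟨E⟩ = 20.543 meV, ⟨E²⟩ = 3953.1 meV².
C_V/k_B = (⟨E²⟩ − ⟨E⟩²)/(kT)² = (3953.1 − 422.01)/9682.6 = 0.365.

0.365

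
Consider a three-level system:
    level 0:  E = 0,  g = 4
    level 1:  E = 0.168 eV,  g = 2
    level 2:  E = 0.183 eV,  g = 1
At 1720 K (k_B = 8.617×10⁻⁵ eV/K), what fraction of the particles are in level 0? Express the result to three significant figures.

0.811

k_BT = 8.617×10⁻⁵ × 1720 K = 0.14821 eV.
Eᵢ/kT = 0, 1.1335, 1.2347.
Z = Σ gᵢe^(−Eᵢ/kT) = 4·e^(−0) + 2·e^(−1.1335) + 1·e^(−1.2347) = 4.0000 + 0.64381 + 0.29092 = 4.9347.
P₀ = g₀ e^(−E₀/kT) / Z = 4.0000/4.9347 = 0.811.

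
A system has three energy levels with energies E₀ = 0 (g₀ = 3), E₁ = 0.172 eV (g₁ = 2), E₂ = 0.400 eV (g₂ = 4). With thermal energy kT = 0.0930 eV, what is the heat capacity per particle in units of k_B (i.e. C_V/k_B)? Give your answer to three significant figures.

Eᵢ/kT = 0, 1.8495, 4.3011.
Z = Σ gᵢe^(−Eᵢ/kT) = 3·e^(−0) + 2·e^(−1.8495) + 4·e^(−4.3011) = 3.0000 + 0.31463 + 0.054215 = 3.3688.
⟨E⟩ = 0.022501 eV, ⟨E²⟩ = 0.0053379 eV².
C_V/k_B = (⟨E²⟩ − ⟨E⟩²)/(kT)² = (0.0053379 − 0.00050630)/0.0086490 = 0.559.

0.559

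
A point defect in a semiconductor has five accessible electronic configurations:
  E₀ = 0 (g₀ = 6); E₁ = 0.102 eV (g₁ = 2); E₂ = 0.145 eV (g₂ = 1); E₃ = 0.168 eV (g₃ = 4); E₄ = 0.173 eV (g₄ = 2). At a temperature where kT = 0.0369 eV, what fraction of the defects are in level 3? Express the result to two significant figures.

0.0068

Eᵢ/kT = 0, 2.764, 3.930, 4.553, 4.688.
Z = Σ gᵢe^(−Eᵢ/kT) = 6·e^(−0) + 2·e^(−2.764) + 1·e^(−3.930) + 4·e^(−4.553) + 2·e^(−4.688) = 6.000 + 0.1261 + 0.01964 + 0.04214 + 0.01841 = 6.206.
P₃ = g₃ e^(−E₃/kT) / Z = 0.04214/6.206 = 0.0068.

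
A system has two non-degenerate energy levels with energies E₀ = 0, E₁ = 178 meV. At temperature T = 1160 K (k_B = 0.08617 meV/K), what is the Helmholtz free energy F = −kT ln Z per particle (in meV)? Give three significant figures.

k_BT = 0.08617 × 1160 K = 99.957 meV.
Eᵢ/kT = 0, 1.7808.
Z = Σ e^(−Eᵢ/kT) = e^(−0) + e^(−1.7808) = 1.0000 + 0.16850 = 1.1685.
F = −kT ln Z = −99.957 × ln(1.1685) = −99.957 × 0.15572 = -15.6 meV.

-15.6 meV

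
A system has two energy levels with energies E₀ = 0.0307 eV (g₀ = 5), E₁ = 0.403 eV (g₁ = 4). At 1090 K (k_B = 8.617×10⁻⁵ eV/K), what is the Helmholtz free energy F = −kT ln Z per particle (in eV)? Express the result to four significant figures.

k_BT = 8.617×10⁻⁵ × 1090 K = 0.0939253 eV.
Eᵢ/kT = 0.326855, 4.29064.
Z = Σ gᵢe^(−Eᵢ/kT) = 5·e^(−0.326855) + 4·e^(−4.29064) = 3.60594 + 0.0547846 = 3.66072.
F = −kT ln Z = −0.0939253 × ln(3.66072) = −0.0939253 × 1.29766 = -0.1219 eV.

-0.1219 eV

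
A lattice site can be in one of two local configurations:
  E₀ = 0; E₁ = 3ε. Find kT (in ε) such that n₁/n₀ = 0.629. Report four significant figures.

6.471 ε

n₁/n₀ = exp[−(E₁−E₀)/kT] = 0.629.
⇒ (E₁−E₀)/kT = ln(1/0.629) = ln(1.58983) = 0.463627.
kT = 3ε / 0.463627 = 6.471 ε.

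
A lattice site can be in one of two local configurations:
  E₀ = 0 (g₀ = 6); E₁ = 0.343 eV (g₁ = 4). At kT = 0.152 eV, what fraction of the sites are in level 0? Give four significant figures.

0.9347

Eᵢ/kT = 0, 2.25658.
Z = Σ gᵢe^(−Eᵢ/kT) = 6·e^(−0) + 4·e^(−2.25658) = 6.00000 + 0.418832 = 6.41883.
P₀ = g₀ e^(−E₀/kT) / Z = 6.00000/6.41883 = 0.9347.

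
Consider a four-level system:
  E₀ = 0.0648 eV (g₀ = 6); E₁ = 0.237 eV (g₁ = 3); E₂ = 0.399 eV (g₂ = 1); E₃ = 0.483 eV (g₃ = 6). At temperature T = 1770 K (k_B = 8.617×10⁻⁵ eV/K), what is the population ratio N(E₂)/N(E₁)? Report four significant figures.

k_BT = 8.617×10⁻⁵ × 1770 K = 0.152521 eV.
n₂/n₁ = (g₂/g₁) exp[−(E₂−E₁)/kT] = (1/3) × exp(−(0.162 eV)/(0.152521 eV)) = (1/3) × exp(-1.06215) = 0.1152.

0.1152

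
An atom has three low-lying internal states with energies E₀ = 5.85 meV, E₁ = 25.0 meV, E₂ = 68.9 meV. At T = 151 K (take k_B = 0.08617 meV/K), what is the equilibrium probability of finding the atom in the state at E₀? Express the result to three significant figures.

k_BT = 0.08617 × 151 K = 13.012 meV.
Eᵢ/kT = 0.44958, 1.9213, 5.2951.
Z = Σ e^(−Eᵢ/kT) = e^(−0.44958) + e^(−1.9213) + e^(−5.2951) = 0.63790 + 0.14642 + 0.0050161 = 0.78934.
P₀ = e^(−E₀/kT) / Z = 0.63790/0.78934 = 0.808.

0.808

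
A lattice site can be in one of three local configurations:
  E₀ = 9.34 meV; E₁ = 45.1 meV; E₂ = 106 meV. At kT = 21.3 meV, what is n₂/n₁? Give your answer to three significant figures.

0.0573

n₂/n₁ = exp[−(E₂−E₁)/kT] = exp(−(60.9 meV)/(21.3 meV)) = exp(-2.8592) = 0.0573.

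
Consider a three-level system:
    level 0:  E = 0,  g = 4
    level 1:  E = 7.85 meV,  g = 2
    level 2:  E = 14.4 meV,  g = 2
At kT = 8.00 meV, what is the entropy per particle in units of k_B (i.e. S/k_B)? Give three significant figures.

1.89

Eᵢ/kT = 0, 0.98125, 1.8000.
Z = Σ gᵢe^(−Eᵢ/kT) = 4·e^(−0) + 2·e^(−0.98125) + 2·e^(−1.8000) = 4.0000 + 0.74968 + 0.33060 = 5.0803.
⟨E⟩ = Σ EᵢPᵢ = 2.0955 meV.
S/k_B = ln Z + ⟨E⟩/kT = ln(5.0803) + 2.0955/8.00 = 1.6254 + 0.26194 = 1.89.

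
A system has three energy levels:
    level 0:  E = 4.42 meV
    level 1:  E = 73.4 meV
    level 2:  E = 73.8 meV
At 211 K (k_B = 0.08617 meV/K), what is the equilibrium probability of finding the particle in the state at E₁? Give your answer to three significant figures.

0.0215

k_BT = 0.08617 × 211 K = 18.182 meV.
Eᵢ/kT = 0.24310, 4.0370, 4.0590.
Z = Σ e^(−Eᵢ/kT) = e^(−0.24310) + e^(−4.0370) + e^(−4.0590) = 0.78419 + 0.017650 + 0.017266 = 0.81911.
P₁ = e^(−E₁/kT) / Z = 0.017650/0.81911 = 0.0215.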